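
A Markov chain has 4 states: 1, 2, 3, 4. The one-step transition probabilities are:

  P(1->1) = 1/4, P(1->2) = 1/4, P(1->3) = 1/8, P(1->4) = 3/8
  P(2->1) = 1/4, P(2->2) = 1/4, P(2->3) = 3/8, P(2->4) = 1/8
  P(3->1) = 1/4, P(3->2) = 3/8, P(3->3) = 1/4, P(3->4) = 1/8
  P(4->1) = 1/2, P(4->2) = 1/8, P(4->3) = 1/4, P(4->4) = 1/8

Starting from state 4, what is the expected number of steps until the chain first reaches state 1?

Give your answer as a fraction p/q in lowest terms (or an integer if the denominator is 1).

Answer: 8/3

Derivation:
Let h_i = expected steps to first reach 1 from state i.
Boundary: h_1 = 0.
First-step equations for the other states:
  h_2 = 1 + 1/4*h_1 + 1/4*h_2 + 3/8*h_3 + 1/8*h_4
  h_3 = 1 + 1/4*h_1 + 3/8*h_2 + 1/4*h_3 + 1/8*h_4
  h_4 = 1 + 1/2*h_1 + 1/8*h_2 + 1/4*h_3 + 1/8*h_4

Substituting h_1 = 0 and rearranging gives the linear system (I - Q) h = 1:
  [3/4, -3/8, -1/8] . (h_2, h_3, h_4) = 1
  [-3/8, 3/4, -1/8] . (h_2, h_3, h_4) = 1
  [-1/8, -1/4, 7/8] . (h_2, h_3, h_4) = 1

Solving yields:
  h_2 = 32/9
  h_3 = 32/9
  h_4 = 8/3

Starting state is 4, so the expected hitting time is h_4 = 8/3.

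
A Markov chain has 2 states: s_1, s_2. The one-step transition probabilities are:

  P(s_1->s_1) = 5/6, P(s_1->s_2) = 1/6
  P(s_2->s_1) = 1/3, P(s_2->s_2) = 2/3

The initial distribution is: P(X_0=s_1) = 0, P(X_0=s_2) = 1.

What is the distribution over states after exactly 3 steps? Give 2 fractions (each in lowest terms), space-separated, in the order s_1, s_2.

Propagating the distribution step by step (d_{t+1} = d_t * P):
d_0 = (s_1=0, s_2=1)
  d_1[s_1] = 0*5/6 + 1*1/3 = 1/3
  d_1[s_2] = 0*1/6 + 1*2/3 = 2/3
d_1 = (s_1=1/3, s_2=2/3)
  d_2[s_1] = 1/3*5/6 + 2/3*1/3 = 1/2
  d_2[s_2] = 1/3*1/6 + 2/3*2/3 = 1/2
d_2 = (s_1=1/2, s_2=1/2)
  d_3[s_1] = 1/2*5/6 + 1/2*1/3 = 7/12
  d_3[s_2] = 1/2*1/6 + 1/2*2/3 = 5/12
d_3 = (s_1=7/12, s_2=5/12)

Answer: 7/12 5/12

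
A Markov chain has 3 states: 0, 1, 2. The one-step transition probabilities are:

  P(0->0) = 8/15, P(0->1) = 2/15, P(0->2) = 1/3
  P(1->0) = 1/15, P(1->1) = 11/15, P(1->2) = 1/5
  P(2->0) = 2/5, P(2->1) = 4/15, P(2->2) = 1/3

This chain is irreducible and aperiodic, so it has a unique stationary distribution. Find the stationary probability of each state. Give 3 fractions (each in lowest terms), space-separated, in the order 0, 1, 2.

Answer: 14/47 20/47 13/47

Derivation:
The stationary distribution satisfies pi = pi * P, i.e.:
  pi_0 = 8/15*pi_0 + 1/15*pi_1 + 2/5*pi_2
  pi_1 = 2/15*pi_0 + 11/15*pi_1 + 4/15*pi_2
  pi_2 = 1/3*pi_0 + 1/5*pi_1 + 1/3*pi_2
with normalization: pi_0 + pi_1 + pi_2 = 1.

Using the first 2 balance equations plus normalization, the linear system A*pi = b is:
  [-7/15, 1/15, 2/5] . pi = 0
  [2/15, -4/15, 4/15] . pi = 0
  [1, 1, 1] . pi = 1

Solving yields:
  pi_0 = 14/47
  pi_1 = 20/47
  pi_2 = 13/47

Verification (pi * P):
  14/47*8/15 + 20/47*1/15 + 13/47*2/5 = 14/47 = pi_0  (ok)
  14/47*2/15 + 20/47*11/15 + 13/47*4/15 = 20/47 = pi_1  (ok)
  14/47*1/3 + 20/47*1/5 + 13/47*1/3 = 13/47 = pi_2  (ok)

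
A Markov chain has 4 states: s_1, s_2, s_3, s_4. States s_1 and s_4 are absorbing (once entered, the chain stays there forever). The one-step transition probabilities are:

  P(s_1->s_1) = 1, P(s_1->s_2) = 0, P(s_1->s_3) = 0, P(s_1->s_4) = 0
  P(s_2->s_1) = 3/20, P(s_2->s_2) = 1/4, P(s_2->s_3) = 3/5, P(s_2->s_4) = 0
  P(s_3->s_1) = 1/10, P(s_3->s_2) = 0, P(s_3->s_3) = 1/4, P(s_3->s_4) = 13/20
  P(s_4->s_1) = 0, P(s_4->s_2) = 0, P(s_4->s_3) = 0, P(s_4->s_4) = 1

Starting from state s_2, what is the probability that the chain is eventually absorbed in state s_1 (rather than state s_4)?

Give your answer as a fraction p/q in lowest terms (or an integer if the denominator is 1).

Let a_i = P(absorbed in s_1 | start in state i).
Boundary conditions: a_s_1 = 1, a_s_4 = 0.
For each transient state i, a_i = sum_j P(i->j) * a_j:
  a_s_2 = 3/20*a_s_1 + 1/4*a_s_2 + 3/5*a_s_3 + 0*a_s_4
  a_s_3 = 1/10*a_s_1 + 0*a_s_2 + 1/4*a_s_3 + 13/20*a_s_4

Substituting a_s_1 = 1 and a_s_4 = 0, rearrange to (I - Q) a = r where r[i] = P(i -> s_1):
  [3/4, -3/5] . (a_s_2, a_s_3) = 3/20
  [0, 3/4] . (a_s_2, a_s_3) = 1/10

Solving yields:
  a_s_2 = 23/75
  a_s_3 = 2/15

Starting state is s_2, so the absorption probability is a_s_2 = 23/75.

Answer: 23/75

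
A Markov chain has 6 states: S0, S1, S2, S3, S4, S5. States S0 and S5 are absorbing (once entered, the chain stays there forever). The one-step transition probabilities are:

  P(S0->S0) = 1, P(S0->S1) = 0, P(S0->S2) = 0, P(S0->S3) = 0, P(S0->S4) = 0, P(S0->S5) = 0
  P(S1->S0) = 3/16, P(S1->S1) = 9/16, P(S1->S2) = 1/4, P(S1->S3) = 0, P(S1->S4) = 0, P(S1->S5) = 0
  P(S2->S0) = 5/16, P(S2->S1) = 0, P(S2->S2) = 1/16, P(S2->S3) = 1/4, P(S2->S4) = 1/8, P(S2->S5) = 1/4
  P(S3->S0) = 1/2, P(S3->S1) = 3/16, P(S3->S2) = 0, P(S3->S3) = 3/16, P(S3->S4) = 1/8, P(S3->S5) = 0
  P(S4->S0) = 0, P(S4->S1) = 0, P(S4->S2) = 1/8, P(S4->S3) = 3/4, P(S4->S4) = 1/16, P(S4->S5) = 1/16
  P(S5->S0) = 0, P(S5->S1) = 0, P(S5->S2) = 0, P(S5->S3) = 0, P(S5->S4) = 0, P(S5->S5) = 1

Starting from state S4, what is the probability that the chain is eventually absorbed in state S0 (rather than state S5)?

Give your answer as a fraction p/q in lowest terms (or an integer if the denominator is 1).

Answer: 13850/16471

Derivation:
Let a_i = P(absorbed in S0 | start in state i).
Boundary conditions: a_S0 = 1, a_S5 = 0.
For each transient state i, a_i = sum_j P(i->j) * a_j:
  a_S1 = 3/16*a_S0 + 9/16*a_S1 + 1/4*a_S2 + 0*a_S3 + 0*a_S4 + 0*a_S5
  a_S2 = 5/16*a_S0 + 0*a_S1 + 1/16*a_S2 + 1/4*a_S3 + 1/8*a_S4 + 1/4*a_S5
  a_S3 = 1/2*a_S0 + 3/16*a_S1 + 0*a_S2 + 3/16*a_S3 + 1/8*a_S4 + 0*a_S5
  a_S4 = 0*a_S0 + 0*a_S1 + 1/8*a_S2 + 3/4*a_S3 + 1/16*a_S4 + 1/16*a_S5

Substituting a_S0 = 1 and a_S5 = 0, rearrange to (I - Q) a = r where r[i] = P(i -> S0):
  [7/16, -1/4, 0, 0] . (a_S1, a_S2, a_S3, a_S4) = 3/16
  [0, 15/16, -1/4, -1/8] . (a_S1, a_S2, a_S3, a_S4) = 5/16
  [-3/16, 0, 13/16, -1/8] . (a_S1, a_S2, a_S3, a_S4) = 1/2
  [0, -1/8, -3/4, 15/16] . (a_S1, a_S2, a_S3, a_S4) = 0

Solving yields:
  a_S1 = 13599/16471
  a_S2 = 1635/2353
  a_S3 = 1185/1267
  a_S4 = 13850/16471

Starting state is S4, so the absorption probability is a_S4 = 13850/16471.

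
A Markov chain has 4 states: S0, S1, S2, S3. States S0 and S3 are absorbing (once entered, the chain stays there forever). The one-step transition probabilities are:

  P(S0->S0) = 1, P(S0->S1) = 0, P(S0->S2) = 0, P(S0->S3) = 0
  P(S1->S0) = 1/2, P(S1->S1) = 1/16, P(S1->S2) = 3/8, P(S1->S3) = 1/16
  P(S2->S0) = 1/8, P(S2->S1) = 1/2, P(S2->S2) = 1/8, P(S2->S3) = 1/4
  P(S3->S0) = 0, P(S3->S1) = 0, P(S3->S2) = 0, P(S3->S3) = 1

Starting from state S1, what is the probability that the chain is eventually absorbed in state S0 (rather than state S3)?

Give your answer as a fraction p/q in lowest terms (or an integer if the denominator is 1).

Let a_i = P(absorbed in S0 | start in state i).
Boundary conditions: a_S0 = 1, a_S3 = 0.
For each transient state i, a_i = sum_j P(i->j) * a_j:
  a_S1 = 1/2*a_S0 + 1/16*a_S1 + 3/8*a_S2 + 1/16*a_S3
  a_S2 = 1/8*a_S0 + 1/2*a_S1 + 1/8*a_S2 + 1/4*a_S3

Substituting a_S0 = 1 and a_S3 = 0, rearrange to (I - Q) a = r where r[i] = P(i -> S0):
  [15/16, -3/8] . (a_S1, a_S2) = 1/2
  [-1/2, 7/8] . (a_S1, a_S2) = 1/8

Solving yields:
  a_S1 = 62/81
  a_S2 = 47/81

Starting state is S1, so the absorption probability is a_S1 = 62/81.

Answer: 62/81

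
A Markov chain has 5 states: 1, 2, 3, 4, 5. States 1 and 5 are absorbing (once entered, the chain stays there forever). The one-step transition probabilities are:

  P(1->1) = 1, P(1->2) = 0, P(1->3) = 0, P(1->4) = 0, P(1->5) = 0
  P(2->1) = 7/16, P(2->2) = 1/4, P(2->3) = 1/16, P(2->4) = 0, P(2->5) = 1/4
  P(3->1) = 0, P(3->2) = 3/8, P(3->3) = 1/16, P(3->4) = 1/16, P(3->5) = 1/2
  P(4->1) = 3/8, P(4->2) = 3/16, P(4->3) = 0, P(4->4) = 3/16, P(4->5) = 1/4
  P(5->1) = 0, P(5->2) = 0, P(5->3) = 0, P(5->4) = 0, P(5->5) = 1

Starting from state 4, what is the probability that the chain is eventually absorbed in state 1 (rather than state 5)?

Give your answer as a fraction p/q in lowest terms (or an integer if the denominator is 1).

Answer: 151/251

Derivation:
Let a_i = P(absorbed in 1 | start in state i).
Boundary conditions: a_1 = 1, a_5 = 0.
For each transient state i, a_i = sum_j P(i->j) * a_j:
  a_2 = 7/16*a_1 + 1/4*a_2 + 1/16*a_3 + 0*a_4 + 1/4*a_5
  a_3 = 0*a_1 + 3/8*a_2 + 1/16*a_3 + 1/16*a_4 + 1/2*a_5
  a_4 = 3/8*a_1 + 3/16*a_2 + 0*a_3 + 3/16*a_4 + 1/4*a_5

Substituting a_1 = 1 and a_5 = 0, rearrange to (I - Q) a = r where r[i] = P(i -> 1):
  [3/4, -1/16, 0] . (a_2, a_3, a_4) = 7/16
  [-3/8, 15/16, -1/16] . (a_2, a_3, a_4) = 0
  [-3/16, 0, 13/16] . (a_2, a_3, a_4) = 3/8

Solving yields:
  a_2 = 457/753
  a_3 = 71/251
  a_4 = 151/251

Starting state is 4, so the absorption probability is a_4 = 151/251.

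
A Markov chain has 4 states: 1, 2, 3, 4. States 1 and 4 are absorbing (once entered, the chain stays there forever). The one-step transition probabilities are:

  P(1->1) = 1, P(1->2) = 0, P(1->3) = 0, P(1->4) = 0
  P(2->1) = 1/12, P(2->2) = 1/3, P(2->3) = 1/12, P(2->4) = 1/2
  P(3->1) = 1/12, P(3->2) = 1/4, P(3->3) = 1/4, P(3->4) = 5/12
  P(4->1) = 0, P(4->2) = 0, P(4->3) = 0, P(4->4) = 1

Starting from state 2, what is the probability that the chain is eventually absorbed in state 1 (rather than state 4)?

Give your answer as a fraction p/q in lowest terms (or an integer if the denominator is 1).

Answer: 10/69

Derivation:
Let a_i = P(absorbed in 1 | start in state i).
Boundary conditions: a_1 = 1, a_4 = 0.
For each transient state i, a_i = sum_j P(i->j) * a_j:
  a_2 = 1/12*a_1 + 1/3*a_2 + 1/12*a_3 + 1/2*a_4
  a_3 = 1/12*a_1 + 1/4*a_2 + 1/4*a_3 + 5/12*a_4

Substituting a_1 = 1 and a_4 = 0, rearrange to (I - Q) a = r where r[i] = P(i -> 1):
  [2/3, -1/12] . (a_2, a_3) = 1/12
  [-1/4, 3/4] . (a_2, a_3) = 1/12

Solving yields:
  a_2 = 10/69
  a_3 = 11/69

Starting state is 2, so the absorption probability is a_2 = 10/69.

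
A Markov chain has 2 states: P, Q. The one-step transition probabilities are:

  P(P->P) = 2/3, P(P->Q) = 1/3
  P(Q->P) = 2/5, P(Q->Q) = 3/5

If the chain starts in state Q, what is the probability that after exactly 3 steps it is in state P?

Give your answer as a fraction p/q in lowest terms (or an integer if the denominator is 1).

Computing P^3 by repeated multiplication:
P^1 =
  P: [2/3, 1/3]
  Q: [2/5, 3/5]
P^2 =
  P: [26/45, 19/45]
  Q: [38/75, 37/75]
P^3 =
  P: [374/675, 301/675]
  Q: [602/1125, 523/1125]

(P^3)[Q -> P] = 602/1125

Answer: 602/1125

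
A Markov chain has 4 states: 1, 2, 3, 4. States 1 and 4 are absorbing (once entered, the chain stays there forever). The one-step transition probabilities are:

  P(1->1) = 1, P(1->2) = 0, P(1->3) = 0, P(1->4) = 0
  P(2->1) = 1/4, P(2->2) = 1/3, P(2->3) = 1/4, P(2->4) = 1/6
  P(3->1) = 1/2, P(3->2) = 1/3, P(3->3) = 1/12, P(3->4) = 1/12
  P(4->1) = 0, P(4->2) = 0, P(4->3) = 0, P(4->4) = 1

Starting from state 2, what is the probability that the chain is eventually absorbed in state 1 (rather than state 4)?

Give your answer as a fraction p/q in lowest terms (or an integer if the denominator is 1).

Answer: 51/76

Derivation:
Let a_i = P(absorbed in 1 | start in state i).
Boundary conditions: a_1 = 1, a_4 = 0.
For each transient state i, a_i = sum_j P(i->j) * a_j:
  a_2 = 1/4*a_1 + 1/3*a_2 + 1/4*a_3 + 1/6*a_4
  a_3 = 1/2*a_1 + 1/3*a_2 + 1/12*a_3 + 1/12*a_4

Substituting a_1 = 1 and a_4 = 0, rearrange to (I - Q) a = r where r[i] = P(i -> 1):
  [2/3, -1/4] . (a_2, a_3) = 1/4
  [-1/3, 11/12] . (a_2, a_3) = 1/2

Solving yields:
  a_2 = 51/76
  a_3 = 15/19

Starting state is 2, so the absorption probability is a_2 = 51/76.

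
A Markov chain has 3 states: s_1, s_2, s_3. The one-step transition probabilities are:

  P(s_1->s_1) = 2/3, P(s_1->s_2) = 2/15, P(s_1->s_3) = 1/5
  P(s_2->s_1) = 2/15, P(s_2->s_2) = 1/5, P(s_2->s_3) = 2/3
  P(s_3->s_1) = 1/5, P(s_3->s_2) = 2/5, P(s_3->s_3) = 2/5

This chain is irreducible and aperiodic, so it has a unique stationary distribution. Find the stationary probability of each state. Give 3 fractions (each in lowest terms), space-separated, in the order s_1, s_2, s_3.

The stationary distribution satisfies pi = pi * P, i.e.:
  pi_s_1 = 2/3*pi_s_1 + 2/15*pi_s_2 + 1/5*pi_s_3
  pi_s_2 = 2/15*pi_s_1 + 1/5*pi_s_2 + 2/5*pi_s_3
  pi_s_3 = 1/5*pi_s_1 + 2/3*pi_s_2 + 2/5*pi_s_3
with normalization: pi_s_1 + pi_s_2 + pi_s_3 = 1.

Using the first 2 balance equations plus normalization, the linear system A*pi = b is:
  [-1/3, 2/15, 1/5] . pi = 0
  [2/15, -4/5, 2/5] . pi = 0
  [1, 1, 1] . pi = 1

Solving yields:
  pi_s_1 = 12/35
  pi_s_2 = 9/35
  pi_s_3 = 2/5

Verification (pi * P):
  12/35*2/3 + 9/35*2/15 + 2/5*1/5 = 12/35 = pi_s_1  (ok)
  12/35*2/15 + 9/35*1/5 + 2/5*2/5 = 9/35 = pi_s_2  (ok)
  12/35*1/5 + 9/35*2/3 + 2/5*2/5 = 2/5 = pi_s_3  (ok)

Answer: 12/35 9/35 2/5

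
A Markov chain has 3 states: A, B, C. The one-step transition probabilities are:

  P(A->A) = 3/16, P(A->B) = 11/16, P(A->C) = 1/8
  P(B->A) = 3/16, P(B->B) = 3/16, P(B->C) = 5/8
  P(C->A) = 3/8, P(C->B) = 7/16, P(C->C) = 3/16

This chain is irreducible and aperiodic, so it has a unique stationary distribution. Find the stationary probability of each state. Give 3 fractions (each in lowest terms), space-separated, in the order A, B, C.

The stationary distribution satisfies pi = pi * P, i.e.:
  pi_A = 3/16*pi_A + 3/16*pi_B + 3/8*pi_C
  pi_B = 11/16*pi_A + 3/16*pi_B + 7/16*pi_C
  pi_C = 1/8*pi_A + 5/8*pi_B + 3/16*pi_C
with normalization: pi_A + pi_B + pi_C = 1.

Using the first 2 balance equations plus normalization, the linear system A*pi = b is:
  [-13/16, 3/16, 3/8] . pi = 0
  [11/16, -13/16, 7/16] . pi = 0
  [1, 1, 1] . pi = 1

Solving yields:
  pi_A = 99/392
  pi_B = 157/392
  pi_C = 17/49

Verification (pi * P):
  99/392*3/16 + 157/392*3/16 + 17/49*3/8 = 99/392 = pi_A  (ok)
  99/392*11/16 + 157/392*3/16 + 17/49*7/16 = 157/392 = pi_B  (ok)
  99/392*1/8 + 157/392*5/8 + 17/49*3/16 = 17/49 = pi_C  (ok)

Answer: 99/392 157/392 17/49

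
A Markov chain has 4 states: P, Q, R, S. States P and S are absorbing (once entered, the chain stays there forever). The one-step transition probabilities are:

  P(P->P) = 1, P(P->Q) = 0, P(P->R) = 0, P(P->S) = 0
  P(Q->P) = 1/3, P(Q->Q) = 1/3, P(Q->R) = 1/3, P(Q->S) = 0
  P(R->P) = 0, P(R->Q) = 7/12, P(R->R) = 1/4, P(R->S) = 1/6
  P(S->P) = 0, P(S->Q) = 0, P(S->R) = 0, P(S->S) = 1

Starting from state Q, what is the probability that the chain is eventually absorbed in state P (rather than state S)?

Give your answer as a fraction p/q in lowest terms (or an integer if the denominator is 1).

Answer: 9/11

Derivation:
Let a_i = P(absorbed in P | start in state i).
Boundary conditions: a_P = 1, a_S = 0.
For each transient state i, a_i = sum_j P(i->j) * a_j:
  a_Q = 1/3*a_P + 1/3*a_Q + 1/3*a_R + 0*a_S
  a_R = 0*a_P + 7/12*a_Q + 1/4*a_R + 1/6*a_S

Substituting a_P = 1 and a_S = 0, rearrange to (I - Q) a = r where r[i] = P(i -> P):
  [2/3, -1/3] . (a_Q, a_R) = 1/3
  [-7/12, 3/4] . (a_Q, a_R) = 0

Solving yields:
  a_Q = 9/11
  a_R = 7/11

Starting state is Q, so the absorption probability is a_Q = 9/11.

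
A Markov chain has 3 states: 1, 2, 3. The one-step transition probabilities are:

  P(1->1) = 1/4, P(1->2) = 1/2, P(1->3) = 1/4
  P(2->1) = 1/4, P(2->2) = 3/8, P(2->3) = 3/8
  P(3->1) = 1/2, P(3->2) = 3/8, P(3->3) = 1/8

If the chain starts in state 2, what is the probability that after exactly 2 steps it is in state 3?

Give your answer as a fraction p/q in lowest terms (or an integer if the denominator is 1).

Answer: 1/4

Derivation:
Computing P^2 by repeated multiplication:
P^1 =
  1: [1/4, 1/2, 1/4]
  2: [1/4, 3/8, 3/8]
  3: [1/2, 3/8, 1/8]
P^2 =
  1: [5/16, 13/32, 9/32]
  2: [11/32, 13/32, 1/4]
  3: [9/32, 7/16, 9/32]

(P^2)[2 -> 3] = 1/4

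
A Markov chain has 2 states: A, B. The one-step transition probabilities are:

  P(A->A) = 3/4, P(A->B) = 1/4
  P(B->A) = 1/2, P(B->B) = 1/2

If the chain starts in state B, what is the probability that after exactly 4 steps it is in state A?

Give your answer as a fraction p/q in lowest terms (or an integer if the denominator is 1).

Computing P^4 by repeated multiplication:
P^1 =
  A: [3/4, 1/4]
  B: [1/2, 1/2]
P^2 =
  A: [11/16, 5/16]
  B: [5/8, 3/8]
P^3 =
  A: [43/64, 21/64]
  B: [21/32, 11/32]
P^4 =
  A: [171/256, 85/256]
  B: [85/128, 43/128]

(P^4)[B -> A] = 85/128

Answer: 85/128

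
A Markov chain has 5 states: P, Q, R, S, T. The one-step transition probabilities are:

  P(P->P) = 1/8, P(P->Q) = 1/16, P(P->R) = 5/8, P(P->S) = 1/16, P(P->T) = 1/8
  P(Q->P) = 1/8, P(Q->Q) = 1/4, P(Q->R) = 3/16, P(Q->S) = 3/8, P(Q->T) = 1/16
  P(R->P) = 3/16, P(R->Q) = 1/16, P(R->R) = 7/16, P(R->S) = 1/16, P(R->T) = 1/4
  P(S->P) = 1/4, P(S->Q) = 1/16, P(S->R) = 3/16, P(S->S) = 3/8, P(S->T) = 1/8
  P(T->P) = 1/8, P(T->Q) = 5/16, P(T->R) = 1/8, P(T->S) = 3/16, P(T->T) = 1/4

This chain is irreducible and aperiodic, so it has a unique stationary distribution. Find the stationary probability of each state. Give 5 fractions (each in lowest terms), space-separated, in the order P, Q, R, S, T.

The stationary distribution satisfies pi = pi * P, i.e.:
  pi_P = 1/8*pi_P + 1/8*pi_Q + 3/16*pi_R + 1/4*pi_S + 1/8*pi_T
  pi_Q = 1/16*pi_P + 1/4*pi_Q + 1/16*pi_R + 1/16*pi_S + 5/16*pi_T
  pi_R = 5/8*pi_P + 3/16*pi_Q + 7/16*pi_R + 3/16*pi_S + 1/8*pi_T
  pi_S = 1/16*pi_P + 3/8*pi_Q + 1/16*pi_R + 3/8*pi_S + 3/16*pi_T
  pi_T = 1/8*pi_P + 1/16*pi_Q + 1/4*pi_R + 1/8*pi_S + 1/4*pi_T
with normalization: pi_P + pi_Q + pi_R + pi_S + pi_T = 1.

Using the first 4 balance equations plus normalization, the linear system A*pi = b is:
  [-7/8, 1/8, 3/16, 1/4, 1/8] . pi = 0
  [1/16, -3/4, 1/16, 1/16, 5/16] . pi = 0
  [5/8, 3/16, -9/16, 3/16, 1/8] . pi = 0
  [1/16, 3/8, 1/16, -5/8, 3/16] . pi = 0
  [1, 1, 1, 1, 1] . pi = 1

Solving yields:
  pi_P = 7163/42422
  pi_Q = 2813/21211
  pi_R = 7072/21211
  pi_S = 3905/21211
  pi_T = 7679/42422

Verification (pi * P):
  7163/42422*1/8 + 2813/21211*1/8 + 7072/21211*3/16 + 3905/21211*1/4 + 7679/42422*1/8 = 7163/42422 = pi_P  (ok)
  7163/42422*1/16 + 2813/21211*1/4 + 7072/21211*1/16 + 3905/21211*1/16 + 7679/42422*5/16 = 2813/21211 = pi_Q  (ok)
  7163/42422*5/8 + 2813/21211*3/16 + 7072/21211*7/16 + 3905/21211*3/16 + 7679/42422*1/8 = 7072/21211 = pi_R  (ok)
  7163/42422*1/16 + 2813/21211*3/8 + 7072/21211*1/16 + 3905/21211*3/8 + 7679/42422*3/16 = 3905/21211 = pi_S  (ok)
  7163/42422*1/8 + 2813/21211*1/16 + 7072/21211*1/4 + 3905/21211*1/8 + 7679/42422*1/4 = 7679/42422 = pi_T  (ok)

Answer: 7163/42422 2813/21211 7072/21211 3905/21211 7679/42422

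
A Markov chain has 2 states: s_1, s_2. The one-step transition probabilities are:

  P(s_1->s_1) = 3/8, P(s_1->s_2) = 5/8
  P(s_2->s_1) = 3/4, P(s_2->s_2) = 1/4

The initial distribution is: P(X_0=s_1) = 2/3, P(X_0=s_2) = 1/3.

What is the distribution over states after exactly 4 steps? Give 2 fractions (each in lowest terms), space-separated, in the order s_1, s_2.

Answer: 561/1024 463/1024

Derivation:
Propagating the distribution step by step (d_{t+1} = d_t * P):
d_0 = (s_1=2/3, s_2=1/3)
  d_1[s_1] = 2/3*3/8 + 1/3*3/4 = 1/2
  d_1[s_2] = 2/3*5/8 + 1/3*1/4 = 1/2
d_1 = (s_1=1/2, s_2=1/2)
  d_2[s_1] = 1/2*3/8 + 1/2*3/4 = 9/16
  d_2[s_2] = 1/2*5/8 + 1/2*1/4 = 7/16
d_2 = (s_1=9/16, s_2=7/16)
  d_3[s_1] = 9/16*3/8 + 7/16*3/4 = 69/128
  d_3[s_2] = 9/16*5/8 + 7/16*1/4 = 59/128
d_3 = (s_1=69/128, s_2=59/128)
  d_4[s_1] = 69/128*3/8 + 59/128*3/4 = 561/1024
  d_4[s_2] = 69/128*5/8 + 59/128*1/4 = 463/1024
d_4 = (s_1=561/1024, s_2=463/1024)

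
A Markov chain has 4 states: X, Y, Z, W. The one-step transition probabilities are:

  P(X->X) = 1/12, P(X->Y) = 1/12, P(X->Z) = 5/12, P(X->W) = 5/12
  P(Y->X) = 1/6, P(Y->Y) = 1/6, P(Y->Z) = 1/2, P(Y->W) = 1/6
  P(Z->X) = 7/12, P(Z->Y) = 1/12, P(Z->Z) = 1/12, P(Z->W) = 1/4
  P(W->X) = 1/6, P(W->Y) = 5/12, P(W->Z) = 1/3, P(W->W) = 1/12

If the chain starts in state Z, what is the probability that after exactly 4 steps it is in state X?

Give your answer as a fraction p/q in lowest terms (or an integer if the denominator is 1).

Computing P^4 by repeated multiplication:
P^1 =
  X: [1/12, 1/12, 5/12, 5/12]
  Y: [1/6, 1/6, 1/2, 1/6]
  Z: [7/12, 1/12, 1/12, 1/4]
  W: [1/6, 5/12, 1/3, 1/12]
P^2 =
  X: [1/3, 11/48, 1/4, 3/16]
  Y: [13/36, 11/72, 1/4, 17/72]
  Z: [11/72, 25/144, 3/8, 43/144]
  W: [7/24, 7/48, 1/3, 11/48]
P^3 =
  X: [35/144, 95/576, 97/288, 49/192]
  Y: [13/54, 151/864, 47/144, 223/864]
  Z: [67/216, 341/1728, 9/32, 365/1728]
  W: [9/32, 11/64, 43/144, 143/576]
P^4 =
  X: [991/3456, 1259/6912, 19/64, 1619/6912]
  Y: [1465/5184, 1907/10368, 65/216, 2411/10368]
  Z: [2675/10368, 3529/20736, 139/432, 5185/20736]
  W: [925/3456, 1247/6912, 179/576, 1667/6912]

(P^4)[Z -> X] = 2675/10368

Answer: 2675/10368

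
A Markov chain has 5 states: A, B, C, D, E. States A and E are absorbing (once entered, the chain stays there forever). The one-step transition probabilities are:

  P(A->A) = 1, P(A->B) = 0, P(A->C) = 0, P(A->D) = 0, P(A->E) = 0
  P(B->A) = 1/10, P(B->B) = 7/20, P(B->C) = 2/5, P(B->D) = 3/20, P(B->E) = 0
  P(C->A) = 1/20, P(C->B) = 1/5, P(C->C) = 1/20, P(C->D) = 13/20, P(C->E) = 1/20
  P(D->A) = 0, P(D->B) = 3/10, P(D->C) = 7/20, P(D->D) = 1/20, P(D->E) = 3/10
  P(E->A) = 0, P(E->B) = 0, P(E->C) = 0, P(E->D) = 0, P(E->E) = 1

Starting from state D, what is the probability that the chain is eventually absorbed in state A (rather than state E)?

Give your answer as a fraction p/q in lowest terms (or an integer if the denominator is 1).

Let a_i = P(absorbed in A | start in state i).
Boundary conditions: a_A = 1, a_E = 0.
For each transient state i, a_i = sum_j P(i->j) * a_j:
  a_B = 1/10*a_A + 7/20*a_B + 2/5*a_C + 3/20*a_D + 0*a_E
  a_C = 1/20*a_A + 1/5*a_B + 1/20*a_C + 13/20*a_D + 1/20*a_E
  a_D = 0*a_A + 3/10*a_B + 7/20*a_C + 1/20*a_D + 3/10*a_E

Substituting a_A = 1 and a_E = 0, rearrange to (I - Q) a = r where r[i] = P(i -> A):
  [13/20, -2/5, -3/20] . (a_B, a_C, a_D) = 1/10
  [-1/5, 19/20, -13/20] . (a_B, a_C, a_D) = 1/20
  [-3/10, -7/20, 19/20] . (a_B, a_C, a_D) = 0

Solving yields:
  a_B = 713/1852
  a_C = 537/1852
  a_D = 423/1852

Starting state is D, so the absorption probability is a_D = 423/1852.

Answer: 423/1852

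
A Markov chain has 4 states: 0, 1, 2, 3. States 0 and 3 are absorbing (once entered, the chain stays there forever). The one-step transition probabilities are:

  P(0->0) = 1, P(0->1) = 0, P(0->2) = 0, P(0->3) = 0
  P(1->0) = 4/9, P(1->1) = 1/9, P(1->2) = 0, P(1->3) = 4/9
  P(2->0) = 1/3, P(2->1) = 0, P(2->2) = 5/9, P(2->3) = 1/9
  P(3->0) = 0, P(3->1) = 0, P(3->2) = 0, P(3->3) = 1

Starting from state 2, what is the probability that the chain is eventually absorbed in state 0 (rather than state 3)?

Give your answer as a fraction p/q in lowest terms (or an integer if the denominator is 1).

Answer: 3/4

Derivation:
Let a_i = P(absorbed in 0 | start in state i).
Boundary conditions: a_0 = 1, a_3 = 0.
For each transient state i, a_i = sum_j P(i->j) * a_j:
  a_1 = 4/9*a_0 + 1/9*a_1 + 0*a_2 + 4/9*a_3
  a_2 = 1/3*a_0 + 0*a_1 + 5/9*a_2 + 1/9*a_3

Substituting a_0 = 1 and a_3 = 0, rearrange to (I - Q) a = r where r[i] = P(i -> 0):
  [8/9, 0] . (a_1, a_2) = 4/9
  [0, 4/9] . (a_1, a_2) = 1/3

Solving yields:
  a_1 = 1/2
  a_2 = 3/4

Starting state is 2, so the absorption probability is a_2 = 3/4.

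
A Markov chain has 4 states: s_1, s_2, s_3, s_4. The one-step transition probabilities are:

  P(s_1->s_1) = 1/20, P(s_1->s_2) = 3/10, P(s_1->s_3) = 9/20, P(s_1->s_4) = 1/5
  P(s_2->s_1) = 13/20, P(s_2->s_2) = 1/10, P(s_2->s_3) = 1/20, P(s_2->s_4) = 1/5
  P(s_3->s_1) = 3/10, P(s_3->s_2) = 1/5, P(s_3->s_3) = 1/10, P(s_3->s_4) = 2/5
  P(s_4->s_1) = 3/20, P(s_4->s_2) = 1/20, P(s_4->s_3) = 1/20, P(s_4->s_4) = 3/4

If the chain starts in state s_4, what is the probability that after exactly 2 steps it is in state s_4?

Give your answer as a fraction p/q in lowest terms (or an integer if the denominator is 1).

Answer: 249/400

Derivation:
Computing P^2 by repeated multiplication:
P^1 =
  s_1: [1/20, 3/10, 9/20, 1/5]
  s_2: [13/20, 1/10, 1/20, 1/5]
  s_3: [3/10, 1/5, 1/10, 2/5]
  s_4: [3/20, 1/20, 1/20, 3/4]
P^2 =
  s_1: [29/80, 29/200, 37/400, 2/5]
  s_2: [57/400, 9/40, 5/16, 8/25]
  s_3: [47/200, 3/20, 7/40, 11/25]
  s_4: [67/400, 39/400, 9/80, 249/400]

(P^2)[s_4 -> s_4] = 249/400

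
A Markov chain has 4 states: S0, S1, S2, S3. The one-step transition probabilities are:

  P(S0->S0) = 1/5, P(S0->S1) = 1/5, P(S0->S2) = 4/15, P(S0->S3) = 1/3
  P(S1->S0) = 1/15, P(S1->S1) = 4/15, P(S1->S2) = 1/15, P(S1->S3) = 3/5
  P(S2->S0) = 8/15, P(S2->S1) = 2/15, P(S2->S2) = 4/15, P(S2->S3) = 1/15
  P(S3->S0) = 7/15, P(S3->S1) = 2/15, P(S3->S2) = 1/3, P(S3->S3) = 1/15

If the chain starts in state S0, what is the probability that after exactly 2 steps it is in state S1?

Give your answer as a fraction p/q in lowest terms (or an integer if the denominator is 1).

Answer: 13/75

Derivation:
Computing P^2 by repeated multiplication:
P^1 =
  S0: [1/5, 1/5, 4/15, 1/3]
  S1: [1/15, 4/15, 1/15, 3/5]
  S2: [8/15, 2/15, 4/15, 1/15]
  S3: [7/15, 2/15, 1/3, 1/15]
P^2 =
  S0: [79/225, 13/75, 56/225, 17/75]
  S1: [26/75, 13/75, 19/75, 17/75]
  S2: [13/45, 14/75, 11/45, 7/25]
  S3: [14/45, 41/225, 11/45, 59/225]

(P^2)[S0 -> S1] = 13/75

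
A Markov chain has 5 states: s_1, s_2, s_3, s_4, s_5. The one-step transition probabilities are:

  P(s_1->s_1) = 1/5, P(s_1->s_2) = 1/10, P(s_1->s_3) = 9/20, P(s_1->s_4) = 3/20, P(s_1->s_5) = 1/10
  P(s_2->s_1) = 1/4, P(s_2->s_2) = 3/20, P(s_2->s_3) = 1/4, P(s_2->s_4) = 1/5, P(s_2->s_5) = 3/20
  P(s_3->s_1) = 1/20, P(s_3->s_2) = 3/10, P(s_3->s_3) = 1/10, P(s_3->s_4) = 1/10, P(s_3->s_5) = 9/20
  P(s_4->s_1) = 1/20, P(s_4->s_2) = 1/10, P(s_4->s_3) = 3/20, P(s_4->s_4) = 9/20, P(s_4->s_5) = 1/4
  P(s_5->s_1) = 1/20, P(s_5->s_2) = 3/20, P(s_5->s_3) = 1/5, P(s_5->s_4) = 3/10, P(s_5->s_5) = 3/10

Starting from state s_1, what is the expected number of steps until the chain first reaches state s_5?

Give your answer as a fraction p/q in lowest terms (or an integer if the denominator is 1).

Let h_i = expected steps to first reach s_5 from state i.
Boundary: h_s_5 = 0.
First-step equations for the other states:
  h_s_1 = 1 + 1/5*h_s_1 + 1/10*h_s_2 + 9/20*h_s_3 + 3/20*h_s_4 + 1/10*h_s_5
  h_s_2 = 1 + 1/4*h_s_1 + 3/20*h_s_2 + 1/4*h_s_3 + 1/5*h_s_4 + 3/20*h_s_5
  h_s_3 = 1 + 1/20*h_s_1 + 3/10*h_s_2 + 1/10*h_s_3 + 1/10*h_s_4 + 9/20*h_s_5
  h_s_4 = 1 + 1/20*h_s_1 + 1/10*h_s_2 + 3/20*h_s_3 + 9/20*h_s_4 + 1/4*h_s_5

Substituting h_s_5 = 0 and rearranging gives the linear system (I - Q) h = 1:
  [4/5, -1/10, -9/20, -3/20] . (h_s_1, h_s_2, h_s_3, h_s_4) = 1
  [-1/4, 17/20, -1/4, -1/5] . (h_s_1, h_s_2, h_s_3, h_s_4) = 1
  [-1/20, -3/10, 9/10, -1/10] . (h_s_1, h_s_2, h_s_3, h_s_4) = 1
  [-1/20, -1/10, -3/20, 11/20] . (h_s_1, h_s_2, h_s_3, h_s_4) = 1

Solving yields:
  h_s_1 = 73160/16923
  h_s_2 = 72850/16923
  h_s_3 = 54430/16923
  h_s_4 = 65510/16923

Starting state is s_1, so the expected hitting time is h_s_1 = 73160/16923.

Answer: 73160/16923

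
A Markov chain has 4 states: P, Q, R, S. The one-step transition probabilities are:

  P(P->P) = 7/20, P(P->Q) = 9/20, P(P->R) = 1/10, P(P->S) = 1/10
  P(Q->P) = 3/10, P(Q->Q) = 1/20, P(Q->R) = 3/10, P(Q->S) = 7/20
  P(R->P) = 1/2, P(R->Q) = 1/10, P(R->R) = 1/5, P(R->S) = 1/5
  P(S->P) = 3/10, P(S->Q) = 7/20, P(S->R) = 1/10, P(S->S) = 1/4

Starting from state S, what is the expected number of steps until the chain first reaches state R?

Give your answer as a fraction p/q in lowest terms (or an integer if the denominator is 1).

Let h_i = expected steps to first reach R from state i.
Boundary: h_R = 0.
First-step equations for the other states:
  h_P = 1 + 7/20*h_P + 9/20*h_Q + 1/10*h_R + 1/10*h_S
  h_Q = 1 + 3/10*h_P + 1/20*h_Q + 3/10*h_R + 7/20*h_S
  h_S = 1 + 3/10*h_P + 7/20*h_Q + 1/10*h_R + 1/4*h_S

Substituting h_R = 0 and rearranging gives the linear system (I - Q) h = 1:
  [13/20, -9/20, -1/10] . (h_P, h_Q, h_S) = 1
  [-3/10, 19/20, -7/20] . (h_P, h_Q, h_S) = 1
  [-3/10, -7/20, 3/4] . (h_P, h_Q, h_S) = 1

Solving yields:
  h_P = 1215/196
  h_Q = 1045/196
  h_S = 1235/196

Starting state is S, so the expected hitting time is h_S = 1235/196.

Answer: 1235/196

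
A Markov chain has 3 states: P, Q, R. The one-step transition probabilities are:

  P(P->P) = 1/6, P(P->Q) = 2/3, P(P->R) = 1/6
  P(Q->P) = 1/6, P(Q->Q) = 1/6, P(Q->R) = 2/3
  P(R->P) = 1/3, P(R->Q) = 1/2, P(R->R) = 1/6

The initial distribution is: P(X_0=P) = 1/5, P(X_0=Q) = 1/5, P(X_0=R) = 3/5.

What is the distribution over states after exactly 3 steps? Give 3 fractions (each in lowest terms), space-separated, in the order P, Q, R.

Propagating the distribution step by step (d_{t+1} = d_t * P):
d_0 = (P=1/5, Q=1/5, R=3/5)
  d_1[P] = 1/5*1/6 + 1/5*1/6 + 3/5*1/3 = 4/15
  d_1[Q] = 1/5*2/3 + 1/5*1/6 + 3/5*1/2 = 7/15
  d_1[R] = 1/5*1/6 + 1/5*2/3 + 3/5*1/6 = 4/15
d_1 = (P=4/15, Q=7/15, R=4/15)
  d_2[P] = 4/15*1/6 + 7/15*1/6 + 4/15*1/3 = 19/90
  d_2[Q] = 4/15*2/3 + 7/15*1/6 + 4/15*1/2 = 7/18
  d_2[R] = 4/15*1/6 + 7/15*2/3 + 4/15*1/6 = 2/5
d_2 = (P=19/90, Q=7/18, R=2/5)
  d_3[P] = 19/90*1/6 + 7/18*1/6 + 2/5*1/3 = 7/30
  d_3[Q] = 19/90*2/3 + 7/18*1/6 + 2/5*1/2 = 73/180
  d_3[R] = 19/90*1/6 + 7/18*2/3 + 2/5*1/6 = 13/36
d_3 = (P=7/30, Q=73/180, R=13/36)

Answer: 7/30 73/180 13/36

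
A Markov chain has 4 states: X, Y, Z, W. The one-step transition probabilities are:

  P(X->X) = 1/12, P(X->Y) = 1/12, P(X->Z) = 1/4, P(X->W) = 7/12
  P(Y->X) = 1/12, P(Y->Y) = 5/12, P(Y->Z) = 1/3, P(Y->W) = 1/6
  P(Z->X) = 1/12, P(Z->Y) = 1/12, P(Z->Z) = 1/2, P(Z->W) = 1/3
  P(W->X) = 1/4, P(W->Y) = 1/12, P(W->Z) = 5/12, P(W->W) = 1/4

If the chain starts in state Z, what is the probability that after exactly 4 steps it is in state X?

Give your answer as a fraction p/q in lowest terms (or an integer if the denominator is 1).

Computing P^4 by repeated multiplication:
P^1 =
  X: [1/12, 1/12, 1/4, 7/12]
  Y: [1/12, 5/12, 1/3, 1/6]
  Z: [1/12, 1/12, 1/2, 1/3]
  W: [1/4, 1/12, 5/12, 1/4]
P^2 =
  X: [13/72, 1/9, 5/12, 7/24]
  Y: [1/9, 2/9, 19/48, 13/48]
  Z: [5/36, 1/9, 7/16, 5/16]
  W: [1/8, 1/9, 29/72, 13/36]
P^3 =
  X: [19/144, 13/108, 89/216, 145/432]
  Y: [37/288, 17/108, 713/1728, 521/1728]
  Z: [13/96, 13/108, 727/1728, 559/1728]
  W: [31/216, 13/108, 121/288, 91/288]
P^4 =
  X: [361/2592, 10/81, 181/432, 275/864]
  Y: [1385/10368, 11/81, 2879/6912, 2171/6912]
  Z: [1423/10368, 10/81, 2897/6912, 2213/6912]
  W: [235/1728, 10/81, 4331/10368, 3347/10368]

(P^4)[Z -> X] = 1423/10368

Answer: 1423/10368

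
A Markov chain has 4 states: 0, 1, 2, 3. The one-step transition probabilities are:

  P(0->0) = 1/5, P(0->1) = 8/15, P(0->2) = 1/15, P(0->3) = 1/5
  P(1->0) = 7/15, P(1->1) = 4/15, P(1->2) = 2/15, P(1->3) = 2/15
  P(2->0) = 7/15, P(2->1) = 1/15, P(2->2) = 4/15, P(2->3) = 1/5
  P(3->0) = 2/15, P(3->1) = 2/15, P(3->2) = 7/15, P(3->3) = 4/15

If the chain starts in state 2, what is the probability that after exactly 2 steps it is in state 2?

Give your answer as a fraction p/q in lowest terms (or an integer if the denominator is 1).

Answer: 46/225

Derivation:
Computing P^2 by repeated multiplication:
P^1 =
  0: [1/5, 8/15, 1/15, 1/5]
  1: [7/15, 4/15, 2/15, 2/15]
  2: [7/15, 1/15, 4/15, 1/5]
  3: [2/15, 2/15, 7/15, 4/15]
P^2 =
  0: [26/75, 7/25, 44/225, 8/45]
  1: [67/225, 26/75, 37/225, 43/225]
  2: [62/225, 14/45, 46/225, 47/225]
  3: [77/225, 13/75, 62/225, 47/225]

(P^2)[2 -> 2] = 46/225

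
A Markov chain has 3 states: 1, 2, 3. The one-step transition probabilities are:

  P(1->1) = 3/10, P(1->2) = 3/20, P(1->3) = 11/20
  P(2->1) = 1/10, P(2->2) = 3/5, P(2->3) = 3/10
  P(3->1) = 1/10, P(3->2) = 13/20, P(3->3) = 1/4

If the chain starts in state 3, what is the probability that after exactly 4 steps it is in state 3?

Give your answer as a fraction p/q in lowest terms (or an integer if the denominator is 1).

Answer: 10089/32000

Derivation:
Computing P^4 by repeated multiplication:
P^1 =
  1: [3/10, 3/20, 11/20]
  2: [1/10, 3/5, 3/10]
  3: [1/10, 13/20, 1/4]
P^2 =
  1: [4/25, 197/400, 139/400]
  2: [3/25, 57/100, 31/100]
  3: [3/25, 227/400, 5/16]
P^3 =
  1: [33/250, 4363/8000, 2581/8000]
  2: [31/250, 1123/2000, 629/2000]
  3: [31/250, 4493/8000, 503/1600]
P^4 =
  1: [79/625, 89077/160000, 50699/160000]
  2: [78/625, 22397/40000, 12611/40000]
  3: [78/625, 89587/160000, 10089/32000]

(P^4)[3 -> 3] = 10089/32000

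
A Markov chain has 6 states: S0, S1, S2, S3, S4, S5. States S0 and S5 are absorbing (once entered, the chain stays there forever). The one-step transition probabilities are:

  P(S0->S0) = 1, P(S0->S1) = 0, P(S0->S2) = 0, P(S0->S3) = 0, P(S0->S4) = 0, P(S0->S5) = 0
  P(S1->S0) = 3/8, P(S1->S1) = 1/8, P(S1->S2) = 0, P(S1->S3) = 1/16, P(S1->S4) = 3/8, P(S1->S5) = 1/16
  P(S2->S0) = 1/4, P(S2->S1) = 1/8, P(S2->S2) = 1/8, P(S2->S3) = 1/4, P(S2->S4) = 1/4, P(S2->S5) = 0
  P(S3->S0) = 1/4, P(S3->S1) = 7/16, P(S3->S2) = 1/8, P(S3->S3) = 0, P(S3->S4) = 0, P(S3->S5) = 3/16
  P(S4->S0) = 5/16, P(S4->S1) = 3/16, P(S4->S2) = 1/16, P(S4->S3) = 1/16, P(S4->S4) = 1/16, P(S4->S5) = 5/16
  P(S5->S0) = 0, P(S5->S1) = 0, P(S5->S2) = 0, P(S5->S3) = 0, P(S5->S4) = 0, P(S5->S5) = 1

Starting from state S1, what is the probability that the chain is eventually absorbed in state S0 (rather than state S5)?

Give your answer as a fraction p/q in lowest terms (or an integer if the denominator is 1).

Answer: 13668/18983

Derivation:
Let a_i = P(absorbed in S0 | start in state i).
Boundary conditions: a_S0 = 1, a_S5 = 0.
For each transient state i, a_i = sum_j P(i->j) * a_j:
  a_S1 = 3/8*a_S0 + 1/8*a_S1 + 0*a_S2 + 1/16*a_S3 + 3/8*a_S4 + 1/16*a_S5
  a_S2 = 1/4*a_S0 + 1/8*a_S1 + 1/8*a_S2 + 1/4*a_S3 + 1/4*a_S4 + 0*a_S5
  a_S3 = 1/4*a_S0 + 7/16*a_S1 + 1/8*a_S2 + 0*a_S3 + 0*a_S4 + 3/16*a_S5
  a_S4 = 5/16*a_S0 + 3/16*a_S1 + 1/16*a_S2 + 1/16*a_S3 + 1/16*a_S4 + 5/16*a_S5

Substituting a_S0 = 1 and a_S5 = 0, rearrange to (I - Q) a = r where r[i] = P(i -> S0):
  [7/8, 0, -1/16, -3/8] . (a_S1, a_S2, a_S3, a_S4) = 3/8
  [-1/8, 7/8, -1/4, -1/4] . (a_S1, a_S2, a_S3, a_S4) = 1/4
  [-7/16, -1/8, 1, 0] . (a_S1, a_S2, a_S3, a_S4) = 1/4
  [-3/16, -1/16, -1/16, 15/16] . (a_S1, a_S2, a_S3, a_S4) = 5/16

Solving yields:
  a_S1 = 13668/18983
  a_S2 = 14036/18983
  a_S3 = 12480/18983
  a_S4 = 10829/18983

Starting state is S1, so the absorption probability is a_S1 = 13668/18983.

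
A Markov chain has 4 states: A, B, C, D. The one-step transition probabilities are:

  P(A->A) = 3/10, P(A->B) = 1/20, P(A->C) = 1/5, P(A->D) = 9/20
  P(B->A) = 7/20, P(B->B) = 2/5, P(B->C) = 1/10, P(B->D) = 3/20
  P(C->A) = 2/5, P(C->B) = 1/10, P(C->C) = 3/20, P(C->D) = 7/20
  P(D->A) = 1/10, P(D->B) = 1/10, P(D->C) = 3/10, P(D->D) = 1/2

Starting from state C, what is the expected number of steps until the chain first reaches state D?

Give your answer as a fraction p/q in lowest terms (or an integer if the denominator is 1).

Answer: 1228/445

Derivation:
Let h_i = expected steps to first reach D from state i.
Boundary: h_D = 0.
First-step equations for the other states:
  h_A = 1 + 3/10*h_A + 1/20*h_B + 1/5*h_C + 9/20*h_D
  h_B = 1 + 7/20*h_A + 2/5*h_B + 1/10*h_C + 3/20*h_D
  h_C = 1 + 2/5*h_A + 1/10*h_B + 3/20*h_C + 7/20*h_D

Substituting h_D = 0 and rearranging gives the linear system (I - Q) h = 1:
  [7/10, -1/20, -1/5] . (h_A, h_B, h_C) = 1
  [-7/20, 3/5, -1/10] . (h_A, h_B, h_C) = 1
  [-2/5, -1/10, 17/20] . (h_A, h_B, h_C) = 1

Solving yields:
  h_A = 220/89
  h_B = 1588/445
  h_C = 1228/445

Starting state is C, so the expected hitting time is h_C = 1228/445.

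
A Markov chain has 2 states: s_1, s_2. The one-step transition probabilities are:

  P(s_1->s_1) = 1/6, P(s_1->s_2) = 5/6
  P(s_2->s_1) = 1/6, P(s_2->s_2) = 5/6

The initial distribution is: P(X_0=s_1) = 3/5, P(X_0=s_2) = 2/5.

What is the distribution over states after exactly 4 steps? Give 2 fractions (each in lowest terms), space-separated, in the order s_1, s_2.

Answer: 1/6 5/6

Derivation:
Propagating the distribution step by step (d_{t+1} = d_t * P):
d_0 = (s_1=3/5, s_2=2/5)
  d_1[s_1] = 3/5*1/6 + 2/5*1/6 = 1/6
  d_1[s_2] = 3/5*5/6 + 2/5*5/6 = 5/6
d_1 = (s_1=1/6, s_2=5/6)
  d_2[s_1] = 1/6*1/6 + 5/6*1/6 = 1/6
  d_2[s_2] = 1/6*5/6 + 5/6*5/6 = 5/6
d_2 = (s_1=1/6, s_2=5/6)
  d_3[s_1] = 1/6*1/6 + 5/6*1/6 = 1/6
  d_3[s_2] = 1/6*5/6 + 5/6*5/6 = 5/6
d_3 = (s_1=1/6, s_2=5/6)
  d_4[s_1] = 1/6*1/6 + 5/6*1/6 = 1/6
  d_4[s_2] = 1/6*5/6 + 5/6*5/6 = 5/6
d_4 = (s_1=1/6, s_2=5/6)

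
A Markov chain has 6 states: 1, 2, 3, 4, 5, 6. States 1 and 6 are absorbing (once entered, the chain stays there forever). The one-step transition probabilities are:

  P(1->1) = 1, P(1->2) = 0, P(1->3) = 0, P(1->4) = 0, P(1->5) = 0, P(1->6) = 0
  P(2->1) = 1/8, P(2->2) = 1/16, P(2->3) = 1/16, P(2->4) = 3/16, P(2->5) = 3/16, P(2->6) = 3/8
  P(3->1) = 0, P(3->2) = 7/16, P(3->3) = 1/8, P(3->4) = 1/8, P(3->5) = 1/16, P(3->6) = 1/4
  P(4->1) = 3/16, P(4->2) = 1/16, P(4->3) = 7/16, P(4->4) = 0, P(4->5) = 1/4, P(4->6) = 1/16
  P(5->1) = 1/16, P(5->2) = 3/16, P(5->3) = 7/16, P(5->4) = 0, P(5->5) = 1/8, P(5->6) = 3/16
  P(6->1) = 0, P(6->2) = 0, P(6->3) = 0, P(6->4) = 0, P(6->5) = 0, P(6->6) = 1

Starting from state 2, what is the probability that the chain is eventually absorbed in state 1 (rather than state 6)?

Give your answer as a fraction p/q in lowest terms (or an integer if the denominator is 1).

Answer: 1383/5308

Derivation:
Let a_i = P(absorbed in 1 | start in state i).
Boundary conditions: a_1 = 1, a_6 = 0.
For each transient state i, a_i = sum_j P(i->j) * a_j:
  a_2 = 1/8*a_1 + 1/16*a_2 + 1/16*a_3 + 3/16*a_4 + 3/16*a_5 + 3/8*a_6
  a_3 = 0*a_1 + 7/16*a_2 + 1/8*a_3 + 1/8*a_4 + 1/16*a_5 + 1/4*a_6
  a_4 = 3/16*a_1 + 1/16*a_2 + 7/16*a_3 + 0*a_4 + 1/4*a_5 + 1/16*a_6
  a_5 = 1/16*a_1 + 3/16*a_2 + 7/16*a_3 + 0*a_4 + 1/8*a_5 + 3/16*a_6

Substituting a_1 = 1 and a_6 = 0, rearrange to (I - Q) a = r where r[i] = P(i -> 1):
  [15/16, -1/16, -3/16, -3/16] . (a_2, a_3, a_4, a_5) = 1/8
  [-7/16, 7/8, -1/8, -1/16] . (a_2, a_3, a_4, a_5) = 0
  [-1/16, -7/16, 1, -1/4] . (a_2, a_3, a_4, a_5) = 3/16
  [-3/16, -7/16, 0, 7/8] . (a_2, a_3, a_4, a_5) = 1/16

Solving yields:
  a_2 = 1383/5308
  a_3 = 1039/5308
  a_4 = 1835/5308
  a_5 = 1195/5308

Starting state is 2, so the absorption probability is a_2 = 1383/5308.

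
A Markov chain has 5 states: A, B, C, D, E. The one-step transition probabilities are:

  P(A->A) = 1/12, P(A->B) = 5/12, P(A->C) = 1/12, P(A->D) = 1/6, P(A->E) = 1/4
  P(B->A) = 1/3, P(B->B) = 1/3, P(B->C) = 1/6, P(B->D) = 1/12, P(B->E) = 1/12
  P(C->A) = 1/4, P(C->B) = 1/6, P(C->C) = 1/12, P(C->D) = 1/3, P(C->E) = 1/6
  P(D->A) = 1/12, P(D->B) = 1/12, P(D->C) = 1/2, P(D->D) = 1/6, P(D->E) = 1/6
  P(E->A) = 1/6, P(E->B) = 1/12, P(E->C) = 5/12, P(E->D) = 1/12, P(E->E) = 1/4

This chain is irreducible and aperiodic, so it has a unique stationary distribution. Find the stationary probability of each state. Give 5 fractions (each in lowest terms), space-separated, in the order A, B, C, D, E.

Answer: 274/1421 633/2842 663/2842 489/2842 509/2842

Derivation:
The stationary distribution satisfies pi = pi * P, i.e.:
  pi_A = 1/12*pi_A + 1/3*pi_B + 1/4*pi_C + 1/12*pi_D + 1/6*pi_E
  pi_B = 5/12*pi_A + 1/3*pi_B + 1/6*pi_C + 1/12*pi_D + 1/12*pi_E
  pi_C = 1/12*pi_A + 1/6*pi_B + 1/12*pi_C + 1/2*pi_D + 5/12*pi_E
  pi_D = 1/6*pi_A + 1/12*pi_B + 1/3*pi_C + 1/6*pi_D + 1/12*pi_E
  pi_E = 1/4*pi_A + 1/12*pi_B + 1/6*pi_C + 1/6*pi_D + 1/4*pi_E
with normalization: pi_A + pi_B + pi_C + pi_D + pi_E = 1.

Using the first 4 balance equations plus normalization, the linear system A*pi = b is:
  [-11/12, 1/3, 1/4, 1/12, 1/6] . pi = 0
  [5/12, -2/3, 1/6, 1/12, 1/12] . pi = 0
  [1/12, 1/6, -11/12, 1/2, 5/12] . pi = 0
  [1/6, 1/12, 1/3, -5/6, 1/12] . pi = 0
  [1, 1, 1, 1, 1] . pi = 1

Solving yields:
  pi_A = 274/1421
  pi_B = 633/2842
  pi_C = 663/2842
  pi_D = 489/2842
  pi_E = 509/2842

Verification (pi * P):
  274/1421*1/12 + 633/2842*1/3 + 663/2842*1/4 + 489/2842*1/12 + 509/2842*1/6 = 274/1421 = pi_A  (ok)
  274/1421*5/12 + 633/2842*1/3 + 663/2842*1/6 + 489/2842*1/12 + 509/2842*1/12 = 633/2842 = pi_B  (ok)
  274/1421*1/12 + 633/2842*1/6 + 663/2842*1/12 + 489/2842*1/2 + 509/2842*5/12 = 663/2842 = pi_C  (ok)
  274/1421*1/6 + 633/2842*1/12 + 663/2842*1/3 + 489/2842*1/6 + 509/2842*1/12 = 489/2842 = pi_D  (ok)
  274/1421*1/4 + 633/2842*1/12 + 663/2842*1/6 + 489/2842*1/6 + 509/2842*1/4 = 509/2842 = pi_E  (ok)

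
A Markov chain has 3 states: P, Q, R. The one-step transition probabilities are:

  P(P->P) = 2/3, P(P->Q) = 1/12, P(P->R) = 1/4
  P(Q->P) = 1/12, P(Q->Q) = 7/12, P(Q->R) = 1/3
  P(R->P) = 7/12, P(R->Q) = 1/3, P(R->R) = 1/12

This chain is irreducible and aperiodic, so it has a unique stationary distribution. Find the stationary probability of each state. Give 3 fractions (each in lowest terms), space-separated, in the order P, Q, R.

The stationary distribution satisfies pi = pi * P, i.e.:
  pi_P = 2/3*pi_P + 1/12*pi_Q + 7/12*pi_R
  pi_Q = 1/12*pi_P + 7/12*pi_Q + 1/3*pi_R
  pi_R = 1/4*pi_P + 1/3*pi_Q + 1/12*pi_R
with normalization: pi_P + pi_Q + pi_R = 1.

Using the first 2 balance equations plus normalization, the linear system A*pi = b is:
  [-1/3, 1/12, 7/12] . pi = 0
  [1/12, -5/12, 1/3] . pi = 0
  [1, 1, 1] . pi = 1

Solving yields:
  pi_P = 13/27
  pi_Q = 23/81
  pi_R = 19/81

Verification (pi * P):
  13/27*2/3 + 23/81*1/12 + 19/81*7/12 = 13/27 = pi_P  (ok)
  13/27*1/12 + 23/81*7/12 + 19/81*1/3 = 23/81 = pi_Q  (ok)
  13/27*1/4 + 23/81*1/3 + 19/81*1/12 = 19/81 = pi_R  (ok)

Answer: 13/27 23/81 19/81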